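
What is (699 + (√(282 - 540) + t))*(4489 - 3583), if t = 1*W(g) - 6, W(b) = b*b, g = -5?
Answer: 650508 + 906*I*√258 ≈ 6.5051e+5 + 14553.0*I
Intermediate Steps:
W(b) = b²
t = 19 (t = 1*(-5)² - 6 = 1*25 - 6 = 25 - 6 = 19)
(699 + (√(282 - 540) + t))*(4489 - 3583) = (699 + (√(282 - 540) + 19))*(4489 - 3583) = (699 + (√(-258) + 19))*906 = (699 + (I*√258 + 19))*906 = (699 + (19 + I*√258))*906 = (718 + I*√258)*906 = 650508 + 906*I*√258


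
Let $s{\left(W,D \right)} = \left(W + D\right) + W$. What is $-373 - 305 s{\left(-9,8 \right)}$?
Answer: $2677$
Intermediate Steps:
$s{\left(W,D \right)} = D + 2 W$ ($s{\left(W,D \right)} = \left(D + W\right) + W = D + 2 W$)
$-373 - 305 s{\left(-9,8 \right)} = -373 - 305 \left(8 + 2 \left(-9\right)\right) = -373 - 305 \left(8 - 18\right) = -373 - -3050 = -373 + 3050 = 2677$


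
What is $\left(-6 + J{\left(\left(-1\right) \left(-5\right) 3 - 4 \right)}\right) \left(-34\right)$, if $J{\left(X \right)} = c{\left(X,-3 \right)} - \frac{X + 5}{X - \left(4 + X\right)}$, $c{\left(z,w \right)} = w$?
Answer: $170$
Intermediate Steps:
$J{\left(X \right)} = - \frac{7}{4} + \frac{X}{4}$ ($J{\left(X \right)} = -3 - \frac{X + 5}{X - \left(4 + X\right)} = -3 - \frac{5 + X}{-4} = -3 - \left(5 + X\right) \left(- \frac{1}{4}\right) = -3 - \left(- \frac{5}{4} - \frac{X}{4}\right) = -3 + \left(\frac{5}{4} + \frac{X}{4}\right) = - \frac{7}{4} + \frac{X}{4}$)
$\left(-6 + J{\left(\left(-1\right) \left(-5\right) 3 - 4 \right)}\right) \left(-34\right) = \left(-6 - \left(\frac{7}{4} - \frac{\left(-1\right) \left(-5\right) 3 - 4}{4}\right)\right) \left(-34\right) = \left(-6 - \left(\frac{7}{4} - \frac{5 \cdot 3 - 4}{4}\right)\right) \left(-34\right) = \left(-6 - \left(\frac{7}{4} - \frac{15 - 4}{4}\right)\right) \left(-34\right) = \left(-6 + \left(- \frac{7}{4} + \frac{1}{4} \cdot 11\right)\right) \left(-34\right) = \left(-6 + \left(- \frac{7}{4} + \frac{11}{4}\right)\right) \left(-34\right) = \left(-6 + 1\right) \left(-34\right) = \left(-5\right) \left(-34\right) = 170$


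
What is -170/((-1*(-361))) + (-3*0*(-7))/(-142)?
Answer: -170/361 ≈ -0.47091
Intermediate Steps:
-170/((-1*(-361))) + (-3*0*(-7))/(-142) = -170/361 + (0*(-7))*(-1/142) = -170*1/361 + 0*(-1/142) = -170/361 + 0 = -170/361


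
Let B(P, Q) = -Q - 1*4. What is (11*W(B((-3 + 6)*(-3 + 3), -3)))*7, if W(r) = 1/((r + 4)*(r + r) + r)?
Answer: -11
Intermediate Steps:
B(P, Q) = -4 - Q (B(P, Q) = -Q - 4 = -4 - Q)
W(r) = 1/(r + 2*r*(4 + r)) (W(r) = 1/((4 + r)*(2*r) + r) = 1/(2*r*(4 + r) + r) = 1/(r + 2*r*(4 + r)))
(11*W(B((-3 + 6)*(-3 + 3), -3)))*7 = (11*(1/((-4 - 1*(-3))*(9 + 2*(-4 - 1*(-3))))))*7 = (11*(1/((-4 + 3)*(9 + 2*(-4 + 3)))))*7 = (11*(1/((-1)*(9 + 2*(-1)))))*7 = (11*(-1/(9 - 2)))*7 = (11*(-1/7))*7 = (11*(-1*⅐))*7 = (11*(-⅐))*7 = -11/7*7 = -11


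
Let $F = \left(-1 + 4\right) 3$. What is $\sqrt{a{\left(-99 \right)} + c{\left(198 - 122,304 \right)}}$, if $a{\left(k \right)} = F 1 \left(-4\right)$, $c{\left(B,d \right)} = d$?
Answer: $2 \sqrt{67} \approx 16.371$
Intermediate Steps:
$F = 9$ ($F = 3 \cdot 3 = 9$)
$a{\left(k \right)} = -36$ ($a{\left(k \right)} = 9 \cdot 1 \left(-4\right) = 9 \left(-4\right) = -36$)
$\sqrt{a{\left(-99 \right)} + c{\left(198 - 122,304 \right)}} = \sqrt{-36 + 304} = \sqrt{268} = 2 \sqrt{67}$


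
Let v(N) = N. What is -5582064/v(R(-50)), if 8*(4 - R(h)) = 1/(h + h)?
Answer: -1488550400/1067 ≈ -1.3951e+6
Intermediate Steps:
R(h) = 4 - 1/(16*h) (R(h) = 4 - 1/(8*(h + h)) = 4 - 1/(2*h)/8 = 4 - 1/(16*h))
-5582064/v(R(-50)) = -5582064/(4 - 1/16/(-50)) = -5582064/(4 - 1/16*(-1/50)) = -5582064/(4 + 1/800) = -5582064/3201/800 = -5582064*800/3201 = -1488550400/1067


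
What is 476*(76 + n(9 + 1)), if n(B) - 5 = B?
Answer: 43316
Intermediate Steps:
n(B) = 5 + B
476*(76 + n(9 + 1)) = 476*(76 + (5 + (9 + 1))) = 476*(76 + (5 + 10)) = 476*(76 + 15) = 476*91 = 43316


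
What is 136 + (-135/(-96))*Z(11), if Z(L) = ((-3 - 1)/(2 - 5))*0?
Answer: 136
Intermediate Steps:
Z(L) = 0 (Z(L) = -4/(-3)*0 = -4*(-1/3)*0 = (4/3)*0 = 0)
136 + (-135/(-96))*Z(11) = 136 - 135/(-96)*0 = 136 - 135*(-1/96)*0 = 136 + (45/32)*0 = 136 + 0 = 136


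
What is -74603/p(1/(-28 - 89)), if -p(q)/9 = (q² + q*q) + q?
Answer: -113471163/115 ≈ -9.8671e+5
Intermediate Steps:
p(q) = -18*q² - 9*q (p(q) = -9*((q² + q*q) + q) = -9*((q² + q²) + q) = -9*(2*q² + q) = -9*(q + 2*q²) = -18*q² - 9*q)
-74603/p(1/(-28 - 89)) = -74603*(-(-28 - 89)/(9*(1 + 2/(-28 - 89)))) = -74603*13/(1 + 2/(-117)) = -74603*13/(1 + 2*(-1/117)) = -74603*13/(1 - 2/117) = -74603/((-9*(-1/117)*115/117)) = -74603/115/1521 = -74603*1521/115 = -113471163/115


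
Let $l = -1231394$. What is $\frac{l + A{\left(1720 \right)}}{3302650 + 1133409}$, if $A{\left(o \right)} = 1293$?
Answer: $- \frac{1230101}{4436059} \approx -0.2773$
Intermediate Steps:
$\frac{l + A{\left(1720 \right)}}{3302650 + 1133409} = \frac{-1231394 + 1293}{3302650 + 1133409} = - \frac{1230101}{4436059}$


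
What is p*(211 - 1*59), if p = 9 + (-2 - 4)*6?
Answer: -4104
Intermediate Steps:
p = -27 (p = 9 - 6*6 = 9 - 36 = -27)
p*(211 - 1*59) = -27*(211 - 1*59) = -27*(211 - 59) = -27*152 = -4104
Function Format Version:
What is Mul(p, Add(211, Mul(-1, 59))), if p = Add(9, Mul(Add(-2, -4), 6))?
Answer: -4104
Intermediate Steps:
p = -27 (p = Add(9, Mul(-6, 6)) = Add(9, -36) = -27)
Mul(p, Add(211, Mul(-1, 59))) = Mul(-27, Add(211, Mul(-1, 59))) = Mul(-27, Add(211, -59)) = Mul(-27, 152) = -4104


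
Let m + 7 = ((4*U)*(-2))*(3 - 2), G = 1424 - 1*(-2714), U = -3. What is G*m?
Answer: 70346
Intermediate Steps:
G = 4138 (G = 1424 + 2714 = 4138)
m = 17 (m = -7 + ((4*(-3))*(-2))*(3 - 2) = -7 - 12*(-2)*1 = -7 + 24*1 = -7 + 24 = 17)
G*m = 4138*17 = 70346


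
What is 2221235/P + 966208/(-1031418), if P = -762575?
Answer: -302782782683/78653358135 ≈ -3.8496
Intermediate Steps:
2221235/P + 966208/(-1031418) = 2221235/(-762575) + 966208/(-1031418) = 2221235*(-1/762575) + 966208*(-1/1031418) = -444247/152515 - 483104/515709 = -302782782683/78653358135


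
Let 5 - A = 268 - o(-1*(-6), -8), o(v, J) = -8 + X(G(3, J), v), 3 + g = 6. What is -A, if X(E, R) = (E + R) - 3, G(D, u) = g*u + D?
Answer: 289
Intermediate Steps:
g = 3 (g = -3 + 6 = 3)
G(D, u) = D + 3*u (G(D, u) = 3*u + D = D + 3*u)
X(E, R) = -3 + E + R
o(v, J) = -8 + v + 3*J (o(v, J) = -8 + (-3 + (3 + 3*J) + v) = -8 + (v + 3*J) = -8 + v + 3*J)
A = -289 (A = 5 - (268 - (-8 - 1*(-6) + 3*(-8))) = 5 - (268 - (-8 + 6 - 24)) = 5 - (268 - 1*(-26)) = 5 - (268 + 26) = 5 - 1*294 = 5 - 294 = -289)
-A = -1*(-289) = 289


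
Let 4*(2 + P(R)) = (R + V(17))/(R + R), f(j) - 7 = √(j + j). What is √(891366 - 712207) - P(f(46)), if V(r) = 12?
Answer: 729/344 + √179159 - 3*√23/43 ≈ 425.06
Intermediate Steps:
f(j) = 7 + √2*√j (f(j) = 7 + √(j + j) = 7 + √(2*j) = 7 + √2*√j)
P(R) = -2 + (12 + R)/(8*R) (P(R) = -2 + ((R + 12)/(R + R))/4 = -2 + ((12 + R)/((2*R)))/4 = -2 + ((12 + R)*(1/(2*R)))/4 = -2 + ((12 + R)/(2*R))/4 = -2 + (12 + R)/(8*R))
√(891366 - 712207) - P(f(46)) = √(891366 - 712207) - 3*(4 - 5*(7 + √2*√46))/(8*(7 + √2*√46)) = √179159 - 3*(4 - 5*(7 + 2*√23))/(8*(7 + 2*√23)) = √179159 - 3*(4 + (-35 - 10*√23))/(8*(7 + 2*√23)) = √179159 - 3*(-31 - 10*√23)/(8*(7 + 2*√23))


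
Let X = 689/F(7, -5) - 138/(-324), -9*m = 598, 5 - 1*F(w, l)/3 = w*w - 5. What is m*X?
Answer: 88205/243 ≈ 362.98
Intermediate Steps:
F(w, l) = 30 - 3*w² (F(w, l) = 15 - 3*(w*w - 5) = 15 - 3*(w² - 5) = 15 - 3*(-5 + w²) = 15 + (15 - 3*w²) = 30 - 3*w²)
m = -598/9 (m = -⅑*598 = -598/9 ≈ -66.444)
X = -295/54 (X = 689/(30 - 3*7²) - 138/(-324) = 689/(30 - 3*49) - 138*(-1/324) = 689/(30 - 147) + 23/54 = 689/(-117) + 23/54 = 689*(-1/117) + 23/54 = -53/9 + 23/54 = -295/54 ≈ -5.4630)
m*X = -598/9*(-295/54) = 88205/243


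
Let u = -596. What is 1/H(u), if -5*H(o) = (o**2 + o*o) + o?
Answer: -5/709836 ≈ -7.0439e-6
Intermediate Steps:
H(o) = -2*o**2/5 - o/5 (H(o) = -((o**2 + o*o) + o)/5 = -((o**2 + o**2) + o)/5 = -(2*o**2 + o)/5 = -(o + 2*o**2)/5 = -2*o**2/5 - o/5)
1/H(u) = 1/(-1/5*(-596)*(1 + 2*(-596))) = 1/(-1/5*(-596)*(1 - 1192)) = 1/(-1/5*(-596)*(-1191)) = 1/(-709836/5) = -5/709836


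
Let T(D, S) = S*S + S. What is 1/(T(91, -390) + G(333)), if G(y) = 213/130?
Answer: 130/19722513 ≈ 6.5915e-6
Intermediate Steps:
T(D, S) = S + S² (T(D, S) = S² + S = S + S²)
G(y) = 213/130 (G(y) = 213*(1/130) = 213/130)
1/(T(91, -390) + G(333)) = 1/(-390*(1 - 390) + 213/130) = 1/(-390*(-389) + 213/130) = 1/(151710 + 213/130) = 1/(19722513/130) = 130/19722513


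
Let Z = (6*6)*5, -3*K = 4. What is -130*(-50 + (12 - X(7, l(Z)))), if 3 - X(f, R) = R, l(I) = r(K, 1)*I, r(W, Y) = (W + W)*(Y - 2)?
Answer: -57070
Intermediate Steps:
K = -4/3 (K = -1/3*4 = -4/3 ≈ -1.3333)
Z = 180 (Z = 36*5 = 180)
r(W, Y) = 2*W*(-2 + Y) (r(W, Y) = (2*W)*(-2 + Y) = 2*W*(-2 + Y))
l(I) = 8*I/3 (l(I) = (2*(-4/3)*(-2 + 1))*I = (2*(-4/3)*(-1))*I = 8*I/3)
X(f, R) = 3 - R
-130*(-50 + (12 - X(7, l(Z)))) = -130*(-50 + (12 - (3 - 8*180/3))) = -130*(-50 + (12 - (3 - 1*480))) = -130*(-50 + (12 - (3 - 480))) = -130*(-50 + (12 - 1*(-477))) = -130*(-50 + (12 + 477)) = -130*(-50 + 489) = -130*439 = -57070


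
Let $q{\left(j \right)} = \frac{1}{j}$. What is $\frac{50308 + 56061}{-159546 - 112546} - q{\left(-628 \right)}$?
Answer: $- \frac{8315955}{21359222} \approx -0.38934$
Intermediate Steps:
$\frac{50308 + 56061}{-159546 - 112546} - q{\left(-628 \right)} = \frac{50308 + 56061}{-159546 - 112546} - \frac{1}{-628} = \frac{106369}{-272092} - - \frac{1}{628} = 106369 \left(- \frac{1}{272092}\right) + \frac{1}{628} = - \frac{106369}{272092} + \frac{1}{628} = - \frac{8315955}{21359222}$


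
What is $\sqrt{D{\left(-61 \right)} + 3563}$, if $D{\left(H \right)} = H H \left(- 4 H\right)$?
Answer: $\sqrt{911487} \approx 954.72$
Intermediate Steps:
$D{\left(H \right)} = - 4 H^{3}$ ($D{\left(H \right)} = H^{2} \left(- 4 H\right) = - 4 H^{3}$)
$\sqrt{D{\left(-61 \right)} + 3563} = \sqrt{- 4 \left(-61\right)^{3} + 3563} = \sqrt{\left(-4\right) \left(-226981\right) + 3563} = \sqrt{907924 + 3563} = \sqrt{911487}$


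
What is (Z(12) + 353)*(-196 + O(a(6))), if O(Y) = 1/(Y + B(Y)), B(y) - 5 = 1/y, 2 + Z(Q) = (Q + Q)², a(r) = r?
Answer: -12167802/67 ≈ -1.8161e+5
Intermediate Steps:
Z(Q) = -2 + 4*Q² (Z(Q) = -2 + (Q + Q)² = -2 + (2*Q)² = -2 + 4*Q²)
B(y) = 5 + 1/y
O(Y) = 1/(5 + Y + 1/Y) (O(Y) = 1/(Y + (5 + 1/Y)) = 1/(5 + Y + 1/Y))
(Z(12) + 353)*(-196 + O(a(6))) = ((-2 + 4*12²) + 353)*(-196 + 6/(1 + 6² + 5*6)) = ((-2 + 4*144) + 353)*(-196 + 6/(1 + 36 + 30)) = ((-2 + 576) + 353)*(-196 + 6/67) = (574 + 353)*(-196 + 6*(1/67)) = 927*(-196 + 6/67) = 927*(-13126/67) = -12167802/67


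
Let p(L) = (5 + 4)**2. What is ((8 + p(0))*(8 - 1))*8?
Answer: 4984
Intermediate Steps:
p(L) = 81 (p(L) = 9**2 = 81)
((8 + p(0))*(8 - 1))*8 = ((8 + 81)*(8 - 1))*8 = (89*7)*8 = 623*8 = 4984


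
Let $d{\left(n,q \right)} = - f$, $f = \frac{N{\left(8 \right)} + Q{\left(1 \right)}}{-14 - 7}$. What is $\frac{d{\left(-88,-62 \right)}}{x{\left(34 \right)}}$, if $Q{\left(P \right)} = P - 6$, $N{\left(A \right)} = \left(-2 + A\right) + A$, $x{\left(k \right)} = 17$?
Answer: $\frac{3}{119} \approx 0.02521$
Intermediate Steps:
$N{\left(A \right)} = -2 + 2 A$
$Q{\left(P \right)} = -6 + P$ ($Q{\left(P \right)} = P - 6 = -6 + P$)
$f = - \frac{3}{7}$ ($f = \frac{\left(-2 + 2 \cdot 8\right) + \left(-6 + 1\right)}{-14 - 7} = \frac{\left(-2 + 16\right) - 5}{-21} = \left(14 - 5\right) \left(- \frac{1}{21}\right) = 9 \left(- \frac{1}{21}\right) = - \frac{3}{7} \approx -0.42857$)
$d{\left(n,q \right)} = \frac{3}{7}$ ($d{\left(n,q \right)} = \left(-1\right) \left(- \frac{3}{7}\right) = \frac{3}{7}$)
$\frac{d{\left(-88,-62 \right)}}{x{\left(34 \right)}} = \frac{3}{7 \cdot 17} = \frac{3}{7} \cdot \frac{1}{17} = \frac{3}{119}$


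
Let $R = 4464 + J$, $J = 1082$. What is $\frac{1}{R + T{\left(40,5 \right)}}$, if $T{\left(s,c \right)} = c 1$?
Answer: $\frac{1}{5551} \approx 0.00018015$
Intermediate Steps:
$T{\left(s,c \right)} = c$
$R = 5546$ ($R = 4464 + 1082 = 5546$)
$\frac{1}{R + T{\left(40,5 \right)}} = \frac{1}{5546 + 5} = \frac{1}{5551}$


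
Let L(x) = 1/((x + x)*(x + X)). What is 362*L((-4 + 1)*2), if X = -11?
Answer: 181/102 ≈ 1.7745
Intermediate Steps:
L(x) = 1/(2*x*(-11 + x)) (L(x) = 1/((x + x)*(x - 11)) = 1/((2*x)*(-11 + x)) = 1/(2*x*(-11 + x)))
362*L((-4 + 1)*2) = 362*(1/(2*(((-4 + 1)*2))*(-11 + (-4 + 1)*2))) = 362*(1/(2*((-3*2))*(-11 - 3*2))) = 362*((½)/(-6*(-11 - 6))) = 362*((½)*(-⅙)/(-17)) = 362*((½)*(-⅙)*(-1/17)) = 362*(1/204) = 181/102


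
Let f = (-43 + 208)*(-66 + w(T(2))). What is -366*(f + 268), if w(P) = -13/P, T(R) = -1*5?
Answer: 3730638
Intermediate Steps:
T(R) = -5
f = -10461 (f = (-43 + 208)*(-66 - 13/(-5)) = 165*(-66 - 13*(-⅕)) = 165*(-66 + 13/5) = 165*(-317/5) = -10461)
-366*(f + 268) = -366*(-10461 + 268) = -366*(-10193) = 3730638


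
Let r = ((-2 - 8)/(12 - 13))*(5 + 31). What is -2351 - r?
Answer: -2711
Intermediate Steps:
r = 360 (r = -10/(-1)*36 = -10*(-1)*36 = 10*36 = 360)
-2351 - r = -2351 - 1*360 = -2351 - 360 = -2711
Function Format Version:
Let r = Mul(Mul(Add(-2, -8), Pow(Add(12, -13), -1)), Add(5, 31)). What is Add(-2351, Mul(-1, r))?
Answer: -2711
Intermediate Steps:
r = 360 (r = Mul(Mul(-10, Pow(-1, -1)), 36) = Mul(Mul(-10, -1), 36) = Mul(10, 36) = 360)
Add(-2351, Mul(-1, r)) = Add(-2351, Mul(-1, 360)) = Add(-2351, -360) = -2711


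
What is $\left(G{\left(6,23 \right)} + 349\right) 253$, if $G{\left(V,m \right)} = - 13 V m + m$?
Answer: $-359766$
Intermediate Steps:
$G{\left(V,m \right)} = m - 13 V m$ ($G{\left(V,m \right)} = - 13 V m + m = m - 13 V m$)
$\left(G{\left(6,23 \right)} + 349\right) 253 = \left(23 \left(1 - 78\right) + 349\right) 253 = \left(23 \left(-77\right) + 349\right) 253 = \left(-1771 + 349\right) 253 = \left(-1422\right) 253 = -359766$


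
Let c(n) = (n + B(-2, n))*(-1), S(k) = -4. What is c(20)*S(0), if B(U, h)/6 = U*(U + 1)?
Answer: 128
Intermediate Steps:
B(U, h) = 6*U*(1 + U) (B(U, h) = 6*(U*(U + 1)) = 6*(U*(1 + U)) = 6*U*(1 + U))
c(n) = -12 - n (c(n) = (n + 6*(-2)*(1 - 2))*(-1) = (n + 6*(-2)*(-1))*(-1) = (n + 12)*(-1) = (12 + n)*(-1) = -12 - n)
c(20)*S(0) = (-12 - 1*20)*(-4) = (-12 - 20)*(-4) = -32*(-4) = 128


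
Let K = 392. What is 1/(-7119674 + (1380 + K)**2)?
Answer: -1/3979690 ≈ -2.5128e-7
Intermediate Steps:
1/(-7119674 + (1380 + K)**2) = 1/(-7119674 + (1380 + 392)**2) = 1/(-7119674 + 1772**2) = 1/(-7119674 + 3139984) = 1/(-3979690) = -1/3979690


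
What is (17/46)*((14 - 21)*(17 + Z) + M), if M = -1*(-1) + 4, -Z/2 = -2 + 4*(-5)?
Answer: -3587/23 ≈ -155.96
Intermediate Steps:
Z = 44 (Z = -2*(-2 + 4*(-5)) = -2*(-2 - 20) = -2*(-22) = 44)
M = 5 (M = 1 + 4 = 5)
(17/46)*((14 - 21)*(17 + Z) + M) = (17/46)*((14 - 21)*(17 + 44) + 5) = (17*(1/46))*(-7*61 + 5) = 17*(-427 + 5)/46 = (17/46)*(-422) = -3587/23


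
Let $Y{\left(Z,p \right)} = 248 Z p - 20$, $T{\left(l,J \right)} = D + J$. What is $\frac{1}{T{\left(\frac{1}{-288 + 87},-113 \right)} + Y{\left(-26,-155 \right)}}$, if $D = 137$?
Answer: $\frac{1}{999444} \approx 1.0006 \cdot 10^{-6}$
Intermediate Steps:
$T{\left(l,J \right)} = 137 + J$
$Y{\left(Z,p \right)} = -20 + 248 Z p$ ($Y{\left(Z,p \right)} = 248 Z p - 20 = -20 + 248 Z p$)
$\frac{1}{T{\left(\frac{1}{-288 + 87},-113 \right)} + Y{\left(-26,-155 \right)}} = \frac{1}{\left(137 - 113\right) - \left(20 + 6448 \left(-155\right)\right)} = \frac{1}{24 + \left(-20 + 999440\right)} = \frac{1}{24 + 999420} = \frac{1}{999444}$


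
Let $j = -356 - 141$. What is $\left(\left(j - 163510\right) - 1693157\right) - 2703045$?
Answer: $-4560209$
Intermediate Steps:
$j = -497$
$\left(\left(j - 163510\right) - 1693157\right) - 2703045 = \left(\left(-497 - 163510\right) - 1693157\right) - 2703045 = \left(-164007 - 1693157\right) - 2703045 = -1857164 - 2703045 = -4560209$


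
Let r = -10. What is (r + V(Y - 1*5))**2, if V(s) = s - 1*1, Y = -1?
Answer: 289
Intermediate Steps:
V(s) = -1 + s (V(s) = s - 1 = -1 + s)
(r + V(Y - 1*5))**2 = (-10 + (-1 + (-1 - 1*5)))**2 = (-10 + (-1 + (-1 - 5)))**2 = (-10 + (-1 - 6))**2 = (-10 - 7)**2 = (-17)**2 = 289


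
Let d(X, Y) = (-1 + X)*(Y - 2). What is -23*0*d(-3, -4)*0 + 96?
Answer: 96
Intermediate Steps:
d(X, Y) = (-1 + X)*(-2 + Y)
-23*0*d(-3, -4)*0 + 96 = -23*0*(2 - 1*(-4) - 2*(-3) - 3*(-4))*0 + 96 = -23*0*(2 + 4 + 6 + 12)*0 + 96 = -23*0*24*0 + 96 = -0*0 + 96 = -23*0 + 96 = 0 + 96 = 96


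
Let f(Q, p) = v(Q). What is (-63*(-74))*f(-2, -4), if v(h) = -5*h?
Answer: 46620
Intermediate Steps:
f(Q, p) = -5*Q
(-63*(-74))*f(-2, -4) = (-63*(-74))*(-5*(-2)) = 4662*10 = 46620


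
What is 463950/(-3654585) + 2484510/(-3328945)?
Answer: -47219186716/54070722057 ≈ -0.87329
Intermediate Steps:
463950/(-3654585) + 2484510/(-3328945) = 463950*(-1/3654585) + 2484510*(-1/3328945) = -10310/81213 - 496902/665789 = -47219186716/54070722057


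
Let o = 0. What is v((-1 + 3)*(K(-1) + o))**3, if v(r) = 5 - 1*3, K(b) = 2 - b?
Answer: 8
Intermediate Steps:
v(r) = 2 (v(r) = 5 - 3 = 2)
v((-1 + 3)*(K(-1) + o))**3 = 2**3 = 8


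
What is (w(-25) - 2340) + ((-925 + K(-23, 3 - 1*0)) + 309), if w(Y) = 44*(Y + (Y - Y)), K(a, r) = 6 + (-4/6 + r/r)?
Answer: -12149/3 ≈ -4049.7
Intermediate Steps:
K(a, r) = 19/3 (K(a, r) = 6 + (-4*⅙ + 1) = 6 + (-⅔ + 1) = 6 + ⅓ = 19/3)
w(Y) = 44*Y (w(Y) = 44*(Y + 0) = 44*Y)
(w(-25) - 2340) + ((-925 + K(-23, 3 - 1*0)) + 309) = (44*(-25) - 2340) + ((-925 + 19/3) + 309) = (-1100 - 2340) + (-2756/3 + 309) = -3440 - 1829/3 = -12149/3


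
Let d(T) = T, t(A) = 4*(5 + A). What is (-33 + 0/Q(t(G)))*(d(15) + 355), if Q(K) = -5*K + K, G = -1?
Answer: -12210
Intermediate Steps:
t(A) = 20 + 4*A
Q(K) = -4*K
(-33 + 0/Q(t(G)))*(d(15) + 355) = (-33 + 0/((-4*(20 + 4*(-1)))))*(15 + 355) = (-33 + 0/((-4*(20 - 4))))*370 = (-33 + 0/((-4*16)))*370 = (-33 + 0/(-64))*370 = (-33 + 0*(-1/64))*370 = (-33 + 0)*370 = -33*370 = -12210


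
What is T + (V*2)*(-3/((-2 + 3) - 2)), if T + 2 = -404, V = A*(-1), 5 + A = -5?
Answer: -346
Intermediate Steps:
A = -10 (A = -5 - 5 = -10)
V = 10 (V = -10*(-1) = 10)
T = -406 (T = -2 - 404 = -406)
T + (V*2)*(-3/((-2 + 3) - 2)) = -406 + (10*2)*(-3/((-2 + 3) - 2)) = -406 + 20*(-3/(1 - 2)) = -406 + 20*(-3/(-1)) = -406 + 20*(-3*(-1)) = -406 + 20*3 = -406 + 60 = -346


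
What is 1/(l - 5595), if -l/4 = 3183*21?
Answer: -1/272967 ≈ -3.6634e-6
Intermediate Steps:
l = -267372 (l = -12732*21 = -4*66843 = -267372)
1/(l - 5595) = 1/(-267372 - 5595) = 1/(-272967) = -1/272967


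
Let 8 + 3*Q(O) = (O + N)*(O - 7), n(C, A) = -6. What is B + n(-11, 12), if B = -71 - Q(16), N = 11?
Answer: -466/3 ≈ -155.33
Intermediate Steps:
Q(O) = -8/3 + (-7 + O)*(11 + O)/3 (Q(O) = -8/3 + ((O + 11)*(O - 7))/3 = -8/3 + ((11 + O)*(-7 + O))/3 = -8/3 + ((-7 + O)*(11 + O))/3 = -8/3 + (-7 + O)*(11 + O)/3)
B = -448/3 (B = -71 - (-85/3 + (⅓)*16² + (4/3)*16) = -71 - (-85/3 + (⅓)*256 + 64/3) = -71 - (-85/3 + 256/3 + 64/3) = -71 - 1*235/3 = -71 - 235/3 = -448/3 ≈ -149.33)
B + n(-11, 12) = -448/3 - 6 = -466/3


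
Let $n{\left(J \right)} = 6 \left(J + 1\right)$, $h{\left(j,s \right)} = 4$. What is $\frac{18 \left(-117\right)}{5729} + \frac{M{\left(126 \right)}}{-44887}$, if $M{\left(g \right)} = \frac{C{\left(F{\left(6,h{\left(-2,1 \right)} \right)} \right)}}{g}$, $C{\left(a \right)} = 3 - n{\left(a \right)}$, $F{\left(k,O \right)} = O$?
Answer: $- \frac{1323431121}{3600206722} \approx -0.3676$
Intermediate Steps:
$n{\left(J \right)} = 6 + 6 J$ ($n{\left(J \right)} = 6 \left(1 + J\right) = 6 + 6 J$)
$C{\left(a \right)} = -3 - 6 a$ ($C{\left(a \right)} = 3 - \left(6 + 6 a\right) = -3 - 6 a$)
$M{\left(g \right)} = - \frac{27}{g}$ ($M{\left(g \right)} = \frac{-3 - 24}{g} = - \frac{27}{g}$)
$\frac{18 \left(-117\right)}{5729} + \frac{M{\left(126 \right)}}{-44887} = \frac{18 \left(-117\right)}{5729} + \frac{\left(-27\right) \frac{1}{126}}{-44887} = \left(-2106\right) \frac{1}{5729} + \left(-27\right) \frac{1}{126} \left(- \frac{1}{44887}\right) = - \frac{2106}{5729} - - \frac{3}{628418} = - \frac{2106}{5729} + \frac{3}{628418} = - \frac{1323431121}{3600206722}$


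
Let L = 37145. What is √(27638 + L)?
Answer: √64783 ≈ 254.53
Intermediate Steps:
√(27638 + L) = √(27638 + 37145) = √64783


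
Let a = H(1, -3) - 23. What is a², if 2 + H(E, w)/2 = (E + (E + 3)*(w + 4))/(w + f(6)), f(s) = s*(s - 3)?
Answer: 6241/9 ≈ 693.44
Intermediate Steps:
f(s) = s*(-3 + s)
H(E, w) = -4 + 2*(E + (3 + E)*(4 + w))/(18 + w) (H(E, w) = -4 + 2*((E + (E + 3)*(w + 4))/(w + 6*(-3 + 6))) = -4 + 2*((E + (3 + E)*(4 + w))/(w + 6*3)) = -4 + 2*((E + (3 + E)*(4 + w))/(w + 18)) = -4 + 2*((E + (3 + E)*(4 + w))/(18 + w)) = -4 + 2*(E + (3 + E)*(4 + w))/(18 + w))
a = -79/3 (a = 2*(-24 - 3 + 5*1 + 1*(-3))/(18 - 3) - 23 = 2*(-24 - 3 + 5 - 3)/15 - 23 = 2*(1/15)*(-25) - 23 = -10/3 - 23 = -79/3 ≈ -26.333)
a² = (-79/3)² = 6241/9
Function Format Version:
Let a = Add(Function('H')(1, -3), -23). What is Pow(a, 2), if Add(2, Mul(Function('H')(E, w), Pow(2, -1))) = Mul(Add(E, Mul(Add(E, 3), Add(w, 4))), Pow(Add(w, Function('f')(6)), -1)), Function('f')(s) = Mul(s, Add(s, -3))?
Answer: Rational(6241, 9) ≈ 693.44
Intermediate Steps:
Function('f')(s) = Mul(s, Add(-3, s))
Function('H')(E, w) = Add(-4, Mul(2, Pow(Add(18, w), -1), Add(E, Mul(Add(3, E), Add(4, w))))) (Function('H')(E, w) = Add(-4, Mul(2, Mul(Add(E, Mul(Add(E, 3), Add(w, 4))), Pow(Add(w, Mul(6, Add(-3, 6))), -1)))) = Add(-4, Mul(2, Mul(Add(E, Mul(Add(3, E), Add(4, w))), Pow(Add(w, Mul(6, 3)), -1)))) = Add(-4, Mul(2, Mul(Add(E, Mul(Add(3, E), Add(4, w))), Pow(Add(w, 18), -1)))) = Add(-4, Mul(2, Mul(Add(E, Mul(Add(3, E), Add(4, w))), Pow(Add(18, w), -1)))) = Add(-4, Mul(2, Mul(Pow(Add(18, w), -1), Add(E, Mul(Add(3, E), Add(4, w)))))) = Add(-4, Mul(2, Pow(Add(18, w), -1), Add(E, Mul(Add(3, E), Add(4, w))))))
a = Rational(-79, 3) (a = Add(Mul(2, Pow(Add(18, -3), -1), Add(-24, -3, Mul(5, 1), Mul(1, -3))), -23) = Add(Mul(2, Pow(15, -1), Add(-24, -3, 5, -3)), -23) = Add(Mul(2, Rational(1, 15), -25), -23) = Add(Rational(-10, 3), -23) = Rational(-79, 3) ≈ -26.333)
Pow(a, 2) = Pow(Rational(-79, 3), 2) = Rational(6241, 9)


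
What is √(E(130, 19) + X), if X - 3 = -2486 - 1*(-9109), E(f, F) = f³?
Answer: √2203626 ≈ 1484.5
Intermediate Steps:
X = 6626 (X = 3 + (-2486 - 1*(-9109)) = 3 + (-2486 + 9109) = 3 + 6623 = 6626)
√(E(130, 19) + X) = √(130³ + 6626) = √(2197000 + 6626) = √2203626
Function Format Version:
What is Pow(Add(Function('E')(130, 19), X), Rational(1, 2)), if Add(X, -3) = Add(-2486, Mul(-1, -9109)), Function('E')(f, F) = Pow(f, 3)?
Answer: Pow(2203626, Rational(1, 2)) ≈ 1484.5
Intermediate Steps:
X = 6626 (X = Add(3, Add(-2486, Mul(-1, -9109))) = Add(3, Add(-2486, 9109)) = Add(3, 6623) = 6626)
Pow(Add(Function('E')(130, 19), X), Rational(1, 2)) = Pow(Add(Pow(130, 3), 6626), Rational(1, 2)) = Pow(Add(2197000, 6626), Rational(1, 2)) = Pow(2203626, Rational(1, 2))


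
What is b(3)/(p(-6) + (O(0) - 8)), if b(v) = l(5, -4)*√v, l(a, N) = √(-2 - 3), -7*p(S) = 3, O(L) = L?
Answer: -7*I*√15/59 ≈ -0.45951*I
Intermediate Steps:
p(S) = -3/7 (p(S) = -⅐*3 = -3/7)
l(a, N) = I*√5 (l(a, N) = √(-5) = I*√5)
b(v) = I*√5*√v (b(v) = (I*√5)*√v = I*√5*√v)
b(3)/(p(-6) + (O(0) - 8)) = (I*√5*√3)/(-3/7 + (0 - 8)) = (I*√15)/(-3/7 - 8) = (I*√15)/(-59/7) = -7*I*√15/59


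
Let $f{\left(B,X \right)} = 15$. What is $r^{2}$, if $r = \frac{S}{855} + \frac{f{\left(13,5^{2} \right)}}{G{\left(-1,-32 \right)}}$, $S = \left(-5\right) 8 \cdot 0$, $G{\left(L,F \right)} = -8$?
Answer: $\frac{225}{64} \approx 3.5156$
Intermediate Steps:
$S = 0$ ($S = \left(-40\right) 0 = 0$)
$r = - \frac{15}{8}$ ($r = \frac{0}{855} + \frac{15}{-8} = 0 \cdot \frac{1}{855} + 15 \left(- \frac{1}{8}\right) = 0 - \frac{15}{8} = - \frac{15}{8} \approx -1.875$)
$r^{2} = \left(- \frac{15}{8}\right)^{2} = \frac{225}{64}$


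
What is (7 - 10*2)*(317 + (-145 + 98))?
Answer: -3510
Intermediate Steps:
(7 - 10*2)*(317 + (-145 + 98)) = (7 - 20)*(317 - 47) = -13*270 = -3510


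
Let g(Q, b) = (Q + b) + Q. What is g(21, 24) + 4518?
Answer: 4584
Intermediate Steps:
g(Q, b) = b + 2*Q
g(21, 24) + 4518 = (24 + 2*21) + 4518 = (24 + 42) + 4518 = 66 + 4518 = 4584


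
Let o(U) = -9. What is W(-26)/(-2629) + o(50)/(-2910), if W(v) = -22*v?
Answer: -49723/231830 ≈ -0.21448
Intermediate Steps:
W(-26)/(-2629) + o(50)/(-2910) = -22*(-26)/(-2629) - 9/(-2910) = 572*(-1/2629) - 9*(-1/2910) = -52/239 + 3/970 = -49723/231830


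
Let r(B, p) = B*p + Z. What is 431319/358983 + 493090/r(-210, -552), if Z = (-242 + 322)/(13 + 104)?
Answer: 885337911389/162292863792 ≈ 5.4552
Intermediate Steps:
Z = 80/117 ≈ 0.68376
r(B, p) = 80/117 + B*p (r(B, p) = B*p + 80/117 = 80/117 + B*p)
431319/358983 + 493090/r(-210, -552) = 431319/358983 + 493090/(80/117 - 210*(-552)) = 431319*(1/358983) + 493090/(80/117 + 115920) = 143773/119661 + 493090/(13562720/117) = 143773/119661 + 493090*(117/13562720) = 143773/119661 + 5769153/1356272 = 885337911389/162292863792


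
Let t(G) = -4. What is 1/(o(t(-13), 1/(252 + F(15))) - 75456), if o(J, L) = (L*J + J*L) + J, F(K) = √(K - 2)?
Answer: -1197758219/90382873237596 - √13/45191436618798 ≈ -1.3252e-5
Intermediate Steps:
F(K) = √(-2 + K)
o(J, L) = J + 2*J*L (o(J, L) = (J*L + J*L) + J = 2*J*L + J = J + 2*J*L)
1/(o(t(-13), 1/(252 + F(15))) - 75456) = 1/(-4*(1 + 2/(252 + √(-2 + 15))) - 75456) = 1/(-4*(1 + 2/(252 + √13)) - 75456) = 1/((-4 - 8/(252 + √13)) - 75456) = 1/(-75460 - 8/(252 + √13))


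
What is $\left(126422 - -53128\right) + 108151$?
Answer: $287701$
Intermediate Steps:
$\left(126422 - -53128\right) + 108151 = \left(126422 + 53128\right) + 108151 = 179550 + 108151 = 287701$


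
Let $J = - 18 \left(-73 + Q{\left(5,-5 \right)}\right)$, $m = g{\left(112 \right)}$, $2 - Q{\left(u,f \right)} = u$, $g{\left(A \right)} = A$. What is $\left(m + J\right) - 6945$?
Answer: $-5465$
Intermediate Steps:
$Q{\left(u,f \right)} = 2 - u$
$m = 112$
$J = 1368$ ($J = - 18 \left(-73 + \left(2 - 5\right)\right) = - 18 \left(-73 - 3\right) = \left(-18\right) \left(-76\right) = 1368$)
$\left(m + J\right) - 6945 = \left(112 + 1368\right) - 6945 = 1480 - 6945 = -5465$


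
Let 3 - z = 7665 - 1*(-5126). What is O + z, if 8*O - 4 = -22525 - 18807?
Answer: -17954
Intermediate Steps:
z = -12788 (z = 3 - (7665 - 1*(-5126)) = 3 - (7665 + 5126) = 3 - 1*12791 = 3 - 12791 = -12788)
O = -5166 (O = ½ + (-22525 - 18807)/8 = ½ + (⅛)*(-41332) = ½ - 10333/2 = -5166)
O + z = -5166 - 12788 = -17954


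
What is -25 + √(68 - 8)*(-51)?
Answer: -25 - 102*√15 ≈ -420.04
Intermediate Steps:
-25 + √(68 - 8)*(-51) = -25 + √60*(-51) = -25 + (2*√15)*(-51) = -25 - 102*√15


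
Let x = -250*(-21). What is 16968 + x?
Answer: 22218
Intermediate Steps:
x = 5250
16968 + x = 16968 + 5250 = 22218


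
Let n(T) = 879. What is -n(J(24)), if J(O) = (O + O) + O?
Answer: -879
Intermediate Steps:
J(O) = 3*O (J(O) = 2*O + O = 3*O)
-n(J(24)) = -1*879 = -879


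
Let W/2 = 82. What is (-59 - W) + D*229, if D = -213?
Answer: -49000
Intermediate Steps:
W = 164 (W = 2*82 = 164)
(-59 - W) + D*229 = (-59 - 1*164) - 213*229 = (-59 - 164) - 48777 = -223 - 48777 = -49000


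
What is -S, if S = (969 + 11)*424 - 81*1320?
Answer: -308600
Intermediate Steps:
S = 308600 (S = 980*424 - 1*106920 = 415520 - 106920 = 308600)
-S = -1*308600 = -308600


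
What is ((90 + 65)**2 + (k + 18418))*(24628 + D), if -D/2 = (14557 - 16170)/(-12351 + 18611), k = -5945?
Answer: 1406765279997/1565 ≈ 8.9889e+8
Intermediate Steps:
D = 1613/3130 (D = -2*(14557 - 16170)/(-12351 + 18611) = -(-3226)/6260 = -2*(-1613/6260) = 1613/3130 ≈ 0.51534)
((90 + 65)**2 + (k + 18418))*(24628 + D) = ((90 + 65)**2 + (-5945 + 18418))*(24628 + 1613/3130) = (155**2 + 12473)*(77087253/3130) = (24025 + 12473)*(77087253/3130) = 36498*(77087253/3130) = 1406765279997/1565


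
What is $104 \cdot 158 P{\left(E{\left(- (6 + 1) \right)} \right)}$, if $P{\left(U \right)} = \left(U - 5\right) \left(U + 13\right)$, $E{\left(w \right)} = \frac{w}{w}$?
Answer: $-920192$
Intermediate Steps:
$E{\left(w \right)} = 1$
$P{\left(U \right)} = \left(-5 + U\right) \left(13 + U\right)$
$104 \cdot 158 P{\left(E{\left(- (6 + 1) \right)} \right)} = 104 \cdot 158 \left(-65 + 1^{2} + 8 \cdot 1\right) = 16432 \left(-65 + 1 + 8\right) = 16432 \left(-56\right) = -920192$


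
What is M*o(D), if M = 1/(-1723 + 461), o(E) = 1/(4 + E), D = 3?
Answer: -1/8834 ≈ -0.00011320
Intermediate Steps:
M = -1/1262 (M = 1/(-1262) = -1/1262 ≈ -0.00079239)
M*o(D) = -1/(1262*(4 + 3)) = -1/1262/7 = -1/1262*⅐ = -1/8834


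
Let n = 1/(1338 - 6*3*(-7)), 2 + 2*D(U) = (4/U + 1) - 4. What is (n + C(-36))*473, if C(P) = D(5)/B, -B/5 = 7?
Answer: 1050533/36600 ≈ 28.703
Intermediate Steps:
D(U) = -5/2 + 2/U (D(U) = -1 + ((4/U + 1) - 4)/2 = -1 + ((1 + 4/U) - 4)/2 = -1 + (-3 + 4/U)/2 = -1 + (-3/2 + 2/U) = -5/2 + 2/U)
B = -35 (B = -5*7 = -35)
n = 1/1464 (n = 1/(1338 - 18*(-7)) = 1/(1338 + 126) = 1/1464 ≈ 0.00068306)
C(P) = 3/50 (C(P) = (-5/2 + 2/5)/(-35) = (-5/2 + 2*(⅕))*(-1/35) = (-5/2 + ⅖)*(-1/35) = -21/10*(-1/35) = 3/50)
(n + C(-36))*473 = (1/1464 + 3/50)*473 = (2221/36600)*473 = 1050533/36600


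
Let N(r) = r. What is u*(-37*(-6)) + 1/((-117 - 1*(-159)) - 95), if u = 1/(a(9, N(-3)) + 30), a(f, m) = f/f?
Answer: 11735/1643 ≈ 7.1424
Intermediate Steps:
a(f, m) = 1
u = 1/31 (u = 1/(1 + 30) = 1/31 ≈ 0.032258)
u*(-37*(-6)) + 1/((-117 - 1*(-159)) - 95) = (-37*(-6))/31 + 1/((-117 - 1*(-159)) - 95) = (1/31)*222 + 1/((-117 + 159) - 95) = 222/31 + 1/(42 - 95) = 222/31 + 1/(-53) = 222/31 - 1/53 = 11735/1643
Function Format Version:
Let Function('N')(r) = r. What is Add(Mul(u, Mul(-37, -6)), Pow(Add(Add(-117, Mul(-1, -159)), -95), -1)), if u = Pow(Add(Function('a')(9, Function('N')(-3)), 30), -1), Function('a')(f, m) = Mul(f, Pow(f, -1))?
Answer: Rational(11735, 1643) ≈ 7.1424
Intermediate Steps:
Function('a')(f, m) = 1
u = Rational(1, 31) (u = Pow(Add(1, 30), -1) = Pow(31, -1) = Rational(1, 31) ≈ 0.032258)
Add(Mul(u, Mul(-37, -6)), Pow(Add(Add(-117, Mul(-1, -159)), -95), -1)) = Add(Mul(Rational(1, 31), Mul(-37, -6)), Pow(Add(Add(-117, Mul(-1, -159)), -95), -1)) = Add(Mul(Rational(1, 31), 222), Pow(Add(Add(-117, 159), -95), -1)) = Add(Rational(222, 31), Pow(Add(42, -95), -1)) = Add(Rational(222, 31), Pow(-53, -1)) = Add(Rational(222, 31), Rational(-1, 53)) = Rational(11735, 1643)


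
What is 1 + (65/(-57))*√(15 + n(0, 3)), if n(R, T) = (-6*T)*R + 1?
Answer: -203/57 ≈ -3.5614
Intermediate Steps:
n(R, T) = 1 - 6*R*T (n(R, T) = -6*R*T + 1 = 1 - 6*R*T)
1 + (65/(-57))*√(15 + n(0, 3)) = 1 + (65/(-57))*√(15 + (1 - 6*0*3)) = 1 + (65*(-1/57))*√(15 + (1 + 0)) = 1 - 65*√(15 + 1)/57 = 1 - 65*√16/57 = 1 - 65/57*4 = 1 - 260/57 = -203/57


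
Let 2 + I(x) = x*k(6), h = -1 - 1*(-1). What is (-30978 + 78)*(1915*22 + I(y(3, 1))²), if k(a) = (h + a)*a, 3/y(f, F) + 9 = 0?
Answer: -1307873400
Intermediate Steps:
y(f, F) = -⅓ (y(f, F) = 3/(-9 + 0) = 3/(-9) = 3*(-⅑) = -⅓)
h = 0 (h = -1 + 1 = 0)
k(a) = a² (k(a) = (0 + a)*a = a*a = a²)
I(x) = -2 + 36*x (I(x) = -2 + x*6² = -2 + x*36 = -2 + 36*x)
(-30978 + 78)*(1915*22 + I(y(3, 1))²) = (-30978 + 78)*(1915*22 + (-2 + 36*(-⅓))²) = -30900*(42130 + (-2 - 12)²) = -30900*(42130 + (-14)²) = -30900*(42130 + 196) = -30900*42326 = -1307873400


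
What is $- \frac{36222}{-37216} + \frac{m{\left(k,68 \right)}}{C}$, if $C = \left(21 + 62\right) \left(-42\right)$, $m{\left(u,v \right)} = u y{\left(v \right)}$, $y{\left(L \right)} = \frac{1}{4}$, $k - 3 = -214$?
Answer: $\frac{32058259}{32433744} \approx 0.98842$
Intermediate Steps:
$k = -211$ ($k = 3 - 214 = -211$)
$y{\left(L \right)} = \frac{1}{4}$
$m{\left(u,v \right)} = \frac{u}{4}$ ($m{\left(u,v \right)} = u \frac{1}{4} = \frac{u}{4}$)
$C = -3486$ ($C = 83 \left(-42\right) = -3486$)
$- \frac{36222}{-37216} + \frac{m{\left(k,68 \right)}}{C} = - \frac{36222}{-37216} + \frac{\frac{1}{4} \left(-211\right)}{-3486} = \left(-36222\right) \left(- \frac{1}{37216}\right) - - \frac{211}{13944} = \frac{18111}{18608} + \frac{211}{13944} = \frac{32058259}{32433744}$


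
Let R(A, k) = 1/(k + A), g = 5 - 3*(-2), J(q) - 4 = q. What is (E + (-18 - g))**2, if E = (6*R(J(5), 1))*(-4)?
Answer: 24649/25 ≈ 985.96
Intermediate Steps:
J(q) = 4 + q
g = 11 (g = 5 + 6 = 11)
R(A, k) = 1/(A + k)
E = -12/5 (E = (6/((4 + 5) + 1))*(-4) = (6/(9 + 1))*(-4) = (6/10)*(-4) = (6*(1/10))*(-4) = (3/5)*(-4) = -12/5 ≈ -2.4000)
(E + (-18 - g))**2 = (-12/5 + (-18 - 1*11))**2 = (-12/5 + (-18 - 11))**2 = (-12/5 - 29)**2 = (-157/5)**2 = 24649/25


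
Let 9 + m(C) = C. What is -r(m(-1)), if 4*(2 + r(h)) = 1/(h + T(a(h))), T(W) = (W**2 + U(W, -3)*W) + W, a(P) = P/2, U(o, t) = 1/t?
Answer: 277/140 ≈ 1.9786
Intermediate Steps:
m(C) = -9 + C
a(P) = P/2 (a(P) = P*(1/2) = P/2)
T(W) = W**2 + 2*W/3 (T(W) = (W**2 + W/(-3)) + W = (W**2 - W/3) + W = W**2 + 2*W/3)
r(h) = -2 + 1/(4*(h + h*(2 + 3*h/2)/6)) (r(h) = -2 + 1/(4*(h + (h/2)*(2 + 3*(h/2))/3)) = -2 + 1/(4*(h + (h/2)*(2 + 3*h/2)/3)) = -2 + 1/(4*(h + h*(2 + 3*h/2)/6)))
-r(m(-1)) = -(3 - 32*(-9 - 1) - 6*(-9 - 1)**2)/((-9 - 1)*(16 + 3*(-9 - 1))) = -(3 - 32*(-10) - 6*(-10)**2)/((-10)*(16 + 3*(-10))) = -(-1)*(3 + 320 - 6*100)/(10*(16 - 30)) = -(-1)*(3 + 320 - 600)/(10*(-14)) = -(-1)*(-1)*(-277)/(10*14) = -1*(-277/140) = 277/140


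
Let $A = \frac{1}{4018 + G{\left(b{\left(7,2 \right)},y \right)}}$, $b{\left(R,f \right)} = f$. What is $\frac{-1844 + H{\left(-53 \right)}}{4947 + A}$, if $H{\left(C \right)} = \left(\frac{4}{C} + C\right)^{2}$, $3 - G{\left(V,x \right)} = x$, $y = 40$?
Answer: $\frac{10880761713}{55320468472} \approx 0.19669$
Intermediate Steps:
$G{\left(V,x \right)} = 3 - x$
$H{\left(C \right)} = \left(C + \frac{4}{C}\right)^{2}$
$A = \frac{1}{3981}$ ($A = \frac{1}{4018 + \left(3 - 40\right)} = \frac{1}{4018 - 37} = \frac{1}{3981} \approx 0.00025119$)
$\frac{-1844 + H{\left(-53 \right)}}{4947 + A} = \frac{-1844 + \frac{\left(4 + \left(-53\right)^{2}\right)^{2}}{2809}}{4947 + \frac{1}{3981}} = \frac{-1844 + \frac{\left(4 + 2809\right)^{2}}{2809}}{\frac{19694008}{3981}} = \left(-1844 + \frac{2813^{2}}{2809}\right) \frac{3981}{19694008} = \left(-1844 + \frac{1}{2809} \cdot 7912969\right) \frac{3981}{19694008} = \left(-1844 + \frac{7912969}{2809}\right) \frac{3981}{19694008} = \frac{2733173}{2809} \cdot \frac{3981}{19694008} = \frac{10880761713}{55320468472}$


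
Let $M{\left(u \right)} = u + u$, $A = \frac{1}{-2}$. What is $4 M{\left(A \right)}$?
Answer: $-4$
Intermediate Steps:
$A = - \frac{1}{2} \approx -0.5$
$M{\left(u \right)} = 2 u$
$4 M{\left(A \right)} = 4 \cdot 2 \left(- \frac{1}{2}\right) = 4 \left(-1\right) = -4$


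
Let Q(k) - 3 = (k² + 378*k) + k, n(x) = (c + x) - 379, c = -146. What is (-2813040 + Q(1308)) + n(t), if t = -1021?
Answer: -607987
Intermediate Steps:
n(x) = -525 + x (n(x) = (-146 + x) - 379 = -525 + x)
Q(k) = 3 + k² + 379*k (Q(k) = 3 + ((k² + 378*k) + k) = 3 + (k² + 379*k) = 3 + k² + 379*k)
(-2813040 + Q(1308)) + n(t) = (-2813040 + (3 + 1308² + 379*1308)) + (-525 - 1021) = (-2813040 + (3 + 1710864 + 495732)) - 1546 = (-2813040 + 2206599) - 1546 = -606441 - 1546 = -607987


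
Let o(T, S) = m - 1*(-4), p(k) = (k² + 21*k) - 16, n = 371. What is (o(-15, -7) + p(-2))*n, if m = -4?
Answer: -20034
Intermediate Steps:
p(k) = -16 + k² + 21*k
o(T, S) = 0 (o(T, S) = -4 - 1*(-4) = -4 + 4 = 0)
(o(-15, -7) + p(-2))*n = (0 + (-16 + (-2)² + 21*(-2)))*371 = (0 + (-16 + 4 - 42))*371 = (0 - 54)*371 = -54*371 = -20034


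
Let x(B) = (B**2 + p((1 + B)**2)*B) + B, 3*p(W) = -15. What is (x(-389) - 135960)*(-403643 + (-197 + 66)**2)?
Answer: -6538115994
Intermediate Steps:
p(W) = -5 (p(W) = (1/3)*(-15) = -5)
x(B) = B**2 - 4*B (x(B) = (B**2 - 5*B) + B = B**2 - 4*B)
(x(-389) - 135960)*(-403643 + (-197 + 66)**2) = (-389*(-4 - 389) - 135960)*(-403643 + (-197 + 66)**2) = (-389*(-393) - 135960)*(-403643 + (-131)**2) = (152877 - 135960)*(-403643 + 17161) = 16917*(-386482) = -6538115994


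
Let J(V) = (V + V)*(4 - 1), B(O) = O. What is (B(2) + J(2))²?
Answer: 196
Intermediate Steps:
J(V) = 6*V (J(V) = (2*V)*3 = 6*V)
(B(2) + J(2))² = (2 + 6*2)² = (2 + 12)² = 14² = 196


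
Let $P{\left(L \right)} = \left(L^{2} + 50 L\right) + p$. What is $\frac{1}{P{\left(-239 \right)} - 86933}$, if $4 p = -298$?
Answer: $- \frac{2}{83673} \approx -2.3903 \cdot 10^{-5}$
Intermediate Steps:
$p = - \frac{149}{2}$ ($p = \frac{1}{4} \left(-298\right) = - \frac{149}{2} \approx -74.5$)
$P{\left(L \right)} = - \frac{149}{2} + L^{2} + 50 L$ ($P{\left(L \right)} = \left(L^{2} + 50 L\right) - \frac{149}{2} = - \frac{149}{2} + L^{2} + 50 L$)
$\frac{1}{P{\left(-239 \right)} - 86933} = \frac{1}{\left(- \frac{149}{2} + \left(-239\right)^{2} + 50 \left(-239\right)\right) - 86933} = \frac{1}{\left(- \frac{149}{2} + 57121 - 11950\right) - 86933} = \frac{1}{\frac{90193}{2} - 86933} = \frac{1}{- \frac{83673}{2}} = - \frac{2}{83673}$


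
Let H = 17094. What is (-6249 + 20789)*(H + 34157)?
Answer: 745189540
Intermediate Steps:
(-6249 + 20789)*(H + 34157) = (-6249 + 20789)*(17094 + 34157) = 14540*51251 = 745189540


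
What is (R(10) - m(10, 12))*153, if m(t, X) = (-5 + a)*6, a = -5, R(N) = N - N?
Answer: 9180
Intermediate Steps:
R(N) = 0
m(t, X) = -60 (m(t, X) = (-5 - 5)*6 = -10*6 = -60)
(R(10) - m(10, 12))*153 = (0 - 1*(-60))*153 = (0 + 60)*153 = 60*153 = 9180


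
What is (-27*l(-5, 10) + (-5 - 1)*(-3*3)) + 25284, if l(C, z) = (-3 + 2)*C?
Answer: 25203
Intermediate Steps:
l(C, z) = -C
(-27*l(-5, 10) + (-5 - 1)*(-3*3)) + 25284 = (-(-27)*(-5) + (-5 - 1)*(-3*3)) + 25284 = (-27*5 - 6*(-9)) + 25284 = (-135 + 54) + 25284 = -81 + 25284 = 25203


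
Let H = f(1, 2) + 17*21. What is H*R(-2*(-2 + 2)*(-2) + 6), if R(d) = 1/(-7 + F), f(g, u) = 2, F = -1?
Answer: -359/8 ≈ -44.875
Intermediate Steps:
R(d) = -1/8 (R(d) = 1/(-7 - 1) = 1/(-8) = -1/8)
H = 359 (H = 2 + 17*21 = 2 + 357 = 359)
H*R(-2*(-2 + 2)*(-2) + 6) = 359*(-1/8) = -359/8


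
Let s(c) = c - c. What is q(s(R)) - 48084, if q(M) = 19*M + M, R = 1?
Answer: -48084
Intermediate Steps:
s(c) = 0
q(M) = 20*M
q(s(R)) - 48084 = 20*0 - 48084 = 0 - 48084 = -48084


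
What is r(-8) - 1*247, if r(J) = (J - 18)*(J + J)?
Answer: 169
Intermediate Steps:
r(J) = 2*J*(-18 + J) (r(J) = (-18 + J)*(2*J) = 2*J*(-18 + J))
r(-8) - 1*247 = 2*(-8)*(-18 - 8) - 1*247 = 2*(-8)*(-26) - 247 = 416 - 247 = 169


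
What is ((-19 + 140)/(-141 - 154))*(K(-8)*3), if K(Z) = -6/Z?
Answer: -1089/1180 ≈ -0.92288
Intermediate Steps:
((-19 + 140)/(-141 - 154))*(K(-8)*3) = ((-19 + 140)/(-141 - 154))*(-6/(-8)*3) = (121/(-295))*(-6*(-1/8)*3) = (121*(-1/295))*((3/4)*3) = -121/295*9/4 = -1089/1180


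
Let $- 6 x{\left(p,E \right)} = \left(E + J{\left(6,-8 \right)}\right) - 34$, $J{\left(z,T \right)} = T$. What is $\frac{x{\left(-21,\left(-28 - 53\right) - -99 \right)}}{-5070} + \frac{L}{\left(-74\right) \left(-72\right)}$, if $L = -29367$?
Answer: $- \frac{8272889}{1500720} \approx -5.5126$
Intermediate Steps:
$x{\left(p,E \right)} = 7 - \frac{E}{6}$ ($x{\left(p,E \right)} = - \frac{\left(E - 8\right) - 34}{6} = - \frac{\left(-8 + E\right) - 34}{6} = - \frac{-42 + E}{6} = 7 - \frac{E}{6}$)
$\frac{x{\left(-21,\left(-28 - 53\right) - -99 \right)}}{-5070} + \frac{L}{\left(-74\right) \left(-72\right)} = \frac{7 - \frac{\left(-28 - 53\right) - -99}{6}}{-5070} - \frac{29367}{\left(-74\right) \left(-72\right)} = \left(7 - \frac{-81 + 99}{6}\right) \left(- \frac{1}{5070}\right) - \frac{29367}{5328} = \left(7 - 3\right) \left(- \frac{1}{5070}\right) - \frac{3263}{592} = 4 \left(- \frac{1}{5070}\right) - \frac{3263}{592} = - \frac{2}{2535} - \frac{3263}{592} = - \frac{8272889}{1500720}$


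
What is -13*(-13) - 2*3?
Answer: 163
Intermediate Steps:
-13*(-13) - 2*3 = 169 - 6 = 163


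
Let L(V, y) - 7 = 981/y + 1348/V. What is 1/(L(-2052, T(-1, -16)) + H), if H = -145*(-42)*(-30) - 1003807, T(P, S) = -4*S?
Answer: -32832/38954686315 ≈ -8.4283e-7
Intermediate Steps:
L(V, y) = 7 + 981/y + 1348/V (L(V, y) = 7 + (981/y + 1348/V) = 7 + 981/y + 1348/V)
H = -1186507 (H = 6090*(-30) - 1003807 = -182700 - 1003807 = -1186507)
1/(L(-2052, T(-1, -16)) + H) = 1/((7 + 981/((-4*(-16))) + 1348/(-2052)) - 1186507) = 1/((7 + 981/64 + 1348*(-1/2052)) - 1186507) = 1/((7 + 981*(1/64) - 337/513) - 1186507) = 1/((7 + 981/64 - 337/513) - 1186507) = 1/(711509/32832 - 1186507) = 1/(-38954686315/32832) = -32832/38954686315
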